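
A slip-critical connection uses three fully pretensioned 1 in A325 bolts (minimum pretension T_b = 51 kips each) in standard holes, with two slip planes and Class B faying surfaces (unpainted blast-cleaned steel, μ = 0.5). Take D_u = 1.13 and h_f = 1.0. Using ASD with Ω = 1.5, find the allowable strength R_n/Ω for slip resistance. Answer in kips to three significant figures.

115 kips

R_n = μ · D_u · h_f · T_b · n_s · n_b = 0.5 × 1.13 × 1.0 × 51 × 2 × 3 = 172.9 kips.
Allowable strength R_n/Ω = 172.9 / 1.5 = 115 kips.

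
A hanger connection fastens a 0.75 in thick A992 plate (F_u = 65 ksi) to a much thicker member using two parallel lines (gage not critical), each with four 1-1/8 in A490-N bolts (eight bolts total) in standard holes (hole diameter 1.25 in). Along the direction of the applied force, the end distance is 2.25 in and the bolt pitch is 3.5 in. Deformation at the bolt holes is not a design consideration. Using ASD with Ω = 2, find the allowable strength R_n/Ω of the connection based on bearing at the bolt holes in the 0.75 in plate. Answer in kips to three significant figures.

Per bolt r_n = 1.5 l_c t F_u ≤ 3.0 d t F_u; upper limit = 3.0 × 1.125 × 0.75 × 65 = 164.5 kips.
Edge bolt: l_c = 2.25 − 1.25/2 = 1.625 in → 1.5 × 1.625 × 0.75 × 65 = 118.8 → r_n = 118.8 kips.
Interior bolts: l_c = 3.5 − 1.25 = 2.25 in → 1.5 × 2.25 × 0.75 × 65 = 164.5 → r_n = 164.5 kips.
R_n = 2 × 118.8 + 6 × 164.5 = 1225 kips.
Allowable strength R_n/Ω = 1225 / 2 = 612 kips.

612 kips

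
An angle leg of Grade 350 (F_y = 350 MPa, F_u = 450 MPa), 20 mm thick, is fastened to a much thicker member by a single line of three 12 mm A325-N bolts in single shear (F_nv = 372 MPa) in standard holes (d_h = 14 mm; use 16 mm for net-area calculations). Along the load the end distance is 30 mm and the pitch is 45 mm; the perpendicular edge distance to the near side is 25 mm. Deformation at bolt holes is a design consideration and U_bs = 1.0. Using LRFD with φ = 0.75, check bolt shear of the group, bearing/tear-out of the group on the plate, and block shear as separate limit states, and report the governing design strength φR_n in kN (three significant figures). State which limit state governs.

94.7 kN (bolt shear governs)

Bolt shear: A_b = π·12²/4 = 113.1 mm²; R_n = 372 × 113.1 × 3 × 1 / 1000 = 126.2 kN → 0.75 × 126.2 = 94.7 kN.
Bearing: edge l_c = 23, r_n = 248.4 kN; interior l_c = 31, r_n = 259.2 kN; R_n = 248.4 + 2·259.2 = 766.8 kN → 575 kN.
Block shear: A_gv = 2400, A_nv = 1600, A_nt = 340 mm²; R_n = min(0.6F_uA_nv, 0.6F_yA_gv) + U_bs·F_u·A_nt = 585 kN → 439 kN.
Bolt shear governs: 94.7 kN.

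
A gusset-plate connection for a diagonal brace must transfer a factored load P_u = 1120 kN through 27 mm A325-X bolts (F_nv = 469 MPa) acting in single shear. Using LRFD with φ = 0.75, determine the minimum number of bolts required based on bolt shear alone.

A_b = π·27²/4 = 572.6 mm².
Per-bolt design strength φR_n = 0.75 × 469 × 572.6 × 1 / 1000 = 201.4 kN.
n ≥ 1120 / 201.4 = 5.561 → use 6 bolts.

6 bolts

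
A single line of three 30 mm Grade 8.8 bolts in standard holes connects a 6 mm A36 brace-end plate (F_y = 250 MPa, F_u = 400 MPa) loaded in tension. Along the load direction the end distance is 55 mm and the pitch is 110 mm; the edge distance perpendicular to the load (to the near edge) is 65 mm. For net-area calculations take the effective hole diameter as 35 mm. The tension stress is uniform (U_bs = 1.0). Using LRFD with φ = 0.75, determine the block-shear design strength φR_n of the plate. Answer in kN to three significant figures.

Shear plane L_v = 55 + 2·110 = 275 mm; A_gv = 275 × 6 = 1650 mm².
A_nv = (275 − 2.5·35) × 6 = 1125 mm².
A_nt = (65 − 0.5·35) × 6 = 285 mm².
0.6 F_u A_nv = 270 kN; 0.6 F_y A_gv = 247.5 kN → shear yielding governs the shear term.
R_n = 247.5 + 1.0 × 400 × 285 / 1000 = 361.5 kN.
Design strength φR_n = 0.75 × 361.5 = 271 kN.

271 kN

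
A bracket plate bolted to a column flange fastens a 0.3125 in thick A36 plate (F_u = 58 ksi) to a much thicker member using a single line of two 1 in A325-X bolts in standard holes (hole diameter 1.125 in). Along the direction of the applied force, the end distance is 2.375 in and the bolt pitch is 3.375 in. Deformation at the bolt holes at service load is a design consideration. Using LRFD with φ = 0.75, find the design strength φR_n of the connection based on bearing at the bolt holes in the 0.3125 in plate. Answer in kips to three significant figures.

62.2 kips

Per bolt r_n = 1.2 l_c t F_u ≤ 2.4 d t F_u; upper limit = 2.4 × 1 × 0.3125 × 58 = 43.5 kips.
Edge bolt: l_c = 2.375 − 1.125/2 = 1.812 in → 1.2 × 1.812 × 0.3125 × 58 = 39.42 → r_n = 39.42 kips.
Interior bolts: l_c = 3.375 − 1.125 = 2.25 in → 1.2 × 2.25 × 0.3125 × 58 = 48.94 → r_n = 43.5 kips.
R_n = 1 × 39.42 + 1 × 43.5 = 82.92 kips.
Design strength φR_n = 0.75 × 82.92 = 62.2 kips.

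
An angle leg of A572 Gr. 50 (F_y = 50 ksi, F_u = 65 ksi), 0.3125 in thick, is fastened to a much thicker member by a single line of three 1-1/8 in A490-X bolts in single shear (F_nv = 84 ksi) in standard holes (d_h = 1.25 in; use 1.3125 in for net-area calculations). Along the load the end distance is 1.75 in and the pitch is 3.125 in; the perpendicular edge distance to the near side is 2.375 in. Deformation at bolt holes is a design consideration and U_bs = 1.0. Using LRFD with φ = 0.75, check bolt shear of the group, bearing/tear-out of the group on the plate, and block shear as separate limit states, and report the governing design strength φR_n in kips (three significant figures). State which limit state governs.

69.3 kips (block shear governs)

Bolt shear: A_b = π·1.125²/4 = 0.994 in²; R_n = 84 × 0.994 × 3 × 1 = 250.5 kips → 0.75 × 250.5 = 188 kips.
Bearing: edge l_c = 1.125, r_n = 27.42 kips; interior l_c = 1.875, r_n = 45.7 kips; R_n = 27.42 + 2·45.7 = 118.8 kips → 89.1 kips.
Block shear: A_gv = 2.5, A_nv = 1.475, A_nt = 0.5371 in²; R_n = min(0.6F_uA_nv, 0.6F_yA_gv) + U_bs·F_u·A_nt = 92.42 kips → 69.3 kips.
Block shear governs: 69.3 kips.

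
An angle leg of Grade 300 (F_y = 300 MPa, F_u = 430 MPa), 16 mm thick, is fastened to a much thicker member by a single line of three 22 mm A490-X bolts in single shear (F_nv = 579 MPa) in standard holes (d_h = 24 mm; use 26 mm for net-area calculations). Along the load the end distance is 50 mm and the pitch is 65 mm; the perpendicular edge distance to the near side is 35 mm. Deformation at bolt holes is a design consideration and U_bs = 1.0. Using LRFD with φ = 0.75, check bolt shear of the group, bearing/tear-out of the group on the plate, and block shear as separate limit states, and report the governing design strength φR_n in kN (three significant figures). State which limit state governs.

470 kN (block shear governs)

Bolt shear: A_b = π·22²/4 = 380.1 mm²; R_n = 579 × 380.1 × 3 × 1 / 1000 = 660.3 kN → 0.75 × 660.3 = 495 kN.
Bearing: edge l_c = 38, r_n = 313.7 kN; interior l_c = 41, r_n = 338.5 kN; R_n = 313.7 + 2·338.5 = 990.7 kN → 743 kN.
Block shear: A_gv = 2880, A_nv = 1840, A_nt = 352 mm²; R_n = min(0.6F_uA_nv, 0.6F_yA_gv) + U_bs·F_u·A_nt = 626.1 kN → 470 kN.
Block shear governs: 470 kN.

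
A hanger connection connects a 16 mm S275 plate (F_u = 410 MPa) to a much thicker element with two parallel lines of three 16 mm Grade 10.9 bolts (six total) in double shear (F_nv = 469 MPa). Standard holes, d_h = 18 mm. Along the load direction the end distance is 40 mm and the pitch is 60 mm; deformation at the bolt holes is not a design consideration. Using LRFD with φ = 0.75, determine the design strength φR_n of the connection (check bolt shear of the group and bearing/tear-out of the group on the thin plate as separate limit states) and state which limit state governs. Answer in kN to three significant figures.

Bolt shear: A_b = π·16²/4 = 201.1 mm²; R_n = 469 × 201.1 × 6 × 2 / 1000 = 1132 kN → 0.75 × 1132 = 849 kN.
Bearing (1.5 l_c t F_u ≤ 3.0 d t F_u): upper limit = 3.0·16·16·410 / 1000 = 314.9 kN.
  Edge l_c = 40 − 18/2 = 31 → r_n = 305 kN; interior l_c = 60 − 18 = 42 → r_n = 314.9 kN.
  R_n,bearing = 2·305 + 4·314.9 = 1870 kN → 0.75 × 1870 = 1400 kN.
Bolt shear governs: 849 kN.

849 kN (bolt shear governs)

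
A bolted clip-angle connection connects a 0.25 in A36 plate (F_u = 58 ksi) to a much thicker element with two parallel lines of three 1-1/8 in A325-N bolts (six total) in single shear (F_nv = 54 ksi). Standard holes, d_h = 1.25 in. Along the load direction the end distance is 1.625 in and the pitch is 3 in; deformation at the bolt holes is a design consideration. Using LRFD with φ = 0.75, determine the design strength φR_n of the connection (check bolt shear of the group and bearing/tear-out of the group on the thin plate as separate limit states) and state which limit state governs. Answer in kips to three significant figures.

117 kips (bearing governs)

Bolt shear: A_b = π·1.125²/4 = 0.994 in²; R_n = 54 × 0.994 × 6 × 1 = 322.1 kips → 0.75 × 322.1 = 242 kips.
Bearing (1.2 l_c t F_u ≤ 2.4 d t F_u): upper limit = 2.4·1.125·0.25·58 = 39.15 kips.
  Edge l_c = 1.625 − 1.25/2 = 1 → r_n = 17.4 kips; interior l_c = 3 − 1.25 = 1.75 → r_n = 30.45 kips.
  R_n,bearing = 2·17.4 + 4·30.45 = 156.6 kips → 0.75 × 156.6 = 117 kips.
Bearing governs: 117 kips.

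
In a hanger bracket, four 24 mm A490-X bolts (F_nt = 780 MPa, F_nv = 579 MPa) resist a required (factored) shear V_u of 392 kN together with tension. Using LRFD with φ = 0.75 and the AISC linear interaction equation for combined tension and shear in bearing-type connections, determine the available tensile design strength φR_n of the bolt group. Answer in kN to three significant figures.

848 kN

A_b = π·24²/4 = 452.4 mm²; f_rv = 392 × 1000 / (4 × 452.4) = 216.6 MPa.
F'_nt = 1.3 F_nt − (F_nt / φF_nv) f_rv = 1.3·780 − (780/(0.75·579))·216.6 = 624.9 MPa, capped at F_nt → F'_nt = 624.9 MPa.
R_n = F'_nt · A_b · n = 624.9 × 452.4 × 4 / 1000 = 1131 kN.
Design strength φR_n = 0.75 × 1131 = 848 kN.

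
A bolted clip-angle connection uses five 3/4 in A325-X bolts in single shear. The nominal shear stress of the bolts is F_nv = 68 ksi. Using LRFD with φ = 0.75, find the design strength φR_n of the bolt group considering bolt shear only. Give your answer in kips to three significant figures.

A_b = π × 0.75² / 4 = 0.4418 in².
R_n = F_nv · A_b · n · n_s = 68 × 0.4418 × 5 × 1 = 150.2 kips.
Design strength φR_n = 0.75 × 150.2 = 113 kips.

113 kips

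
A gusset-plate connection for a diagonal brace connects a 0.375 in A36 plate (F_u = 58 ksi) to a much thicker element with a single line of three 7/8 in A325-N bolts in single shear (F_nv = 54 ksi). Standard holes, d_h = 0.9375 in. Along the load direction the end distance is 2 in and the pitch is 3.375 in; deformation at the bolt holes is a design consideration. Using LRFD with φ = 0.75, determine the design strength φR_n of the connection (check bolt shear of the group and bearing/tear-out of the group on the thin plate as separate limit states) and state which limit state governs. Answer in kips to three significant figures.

73.1 kips (bolt shear governs)

Bolt shear: A_b = π·0.875²/4 = 0.6013 in²; R_n = 54 × 0.6013 × 3 × 1 = 97.41 kips → 0.75 × 97.41 = 73.1 kips.
Bearing (1.2 l_c t F_u ≤ 2.4 d t F_u): upper limit = 2.4·0.875·0.375·58 = 45.68 kips.
  Edge l_c = 2 − 0.9375/2 = 1.531 → r_n = 39.97 kips; interior l_c = 3.375 − 0.9375 = 2.438 → r_n = 45.68 kips.
  R_n,bearing = 1·39.97 + 2·45.68 = 131.3 kips → 0.75 × 131.3 = 98.5 kips.
Bolt shear governs: 73.1 kips.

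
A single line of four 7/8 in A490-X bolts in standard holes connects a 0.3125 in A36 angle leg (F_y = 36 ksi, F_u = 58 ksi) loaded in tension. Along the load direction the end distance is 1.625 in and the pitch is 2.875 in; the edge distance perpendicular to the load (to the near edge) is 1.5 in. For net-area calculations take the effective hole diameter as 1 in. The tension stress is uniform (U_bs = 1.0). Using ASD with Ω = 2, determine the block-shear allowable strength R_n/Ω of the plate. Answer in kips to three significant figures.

Shear plane L_v = 1.625 + 3·2.875 = 10.25 in; A_gv = 10.25 × 0.3125 = 3.203 in².
A_nv = (10.25 − 3.5·1) × 0.3125 = 2.109 in².
A_nt = (1.5 − 0.5·1) × 0.3125 = 0.3125 in².
0.6 F_u A_nv = 73.41 kips; 0.6 F_y A_gv = 69.19 kips → shear yielding governs the shear term.
R_n = 69.19 + 1.0 × 58 × 0.3125 = 87.31 kips.
Allowable strength R_n/Ω = 87.31 / 2 = 43.7 kips.

43.7 kips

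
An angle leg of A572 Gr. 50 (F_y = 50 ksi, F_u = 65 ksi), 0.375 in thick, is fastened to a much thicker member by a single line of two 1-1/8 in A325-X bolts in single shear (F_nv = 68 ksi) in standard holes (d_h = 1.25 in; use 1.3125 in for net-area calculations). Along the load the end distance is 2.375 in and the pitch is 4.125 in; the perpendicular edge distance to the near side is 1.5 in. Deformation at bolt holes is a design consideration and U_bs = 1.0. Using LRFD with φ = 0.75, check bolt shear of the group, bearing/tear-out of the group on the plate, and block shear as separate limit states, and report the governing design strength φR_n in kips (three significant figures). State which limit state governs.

Bolt shear: A_b = π·1.125²/4 = 0.994 in²; R_n = 68 × 0.994 × 2 × 1 = 135.2 kips → 0.75 × 135.2 = 101 kips.
Bearing: edge l_c = 1.75, r_n = 51.19 kips; interior l_c = 2.875, r_n = 65.81 kips; R_n = 51.19 + 1·65.81 = 117 kips → 87.8 kips.
Block shear: A_gv = 2.438, A_nv = 1.699, A_nt = 0.3164 in²; R_n = min(0.6F_uA_nv, 0.6F_yA_gv) + U_bs·F_u·A_nt = 86.84 kips → 65.1 kips.
Block shear governs: 65.1 kips.

65.1 kips (block shear governs)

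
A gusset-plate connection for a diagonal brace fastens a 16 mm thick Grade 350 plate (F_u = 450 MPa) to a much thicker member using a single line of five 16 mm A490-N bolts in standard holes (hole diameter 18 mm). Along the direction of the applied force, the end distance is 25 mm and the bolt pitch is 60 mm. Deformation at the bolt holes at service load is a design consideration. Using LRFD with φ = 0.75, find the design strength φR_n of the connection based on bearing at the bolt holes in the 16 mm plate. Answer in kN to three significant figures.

933 kN

Per bolt r_n = 1.2 l_c t F_u ≤ 2.4 d t F_u; upper limit = 2.4 × 16 × 16 × 450 / 1000 = 276.5 kN.
Edge bolt: l_c = 25 − 18/2 = 16 mm → 1.2 × 16 × 16 × 450 / 1000 = 138.2 → r_n = 138.2 kN.
Interior bolts: l_c = 60 − 18 = 42 mm → 1.2 × 42 × 16 × 450 / 1000 = 362.9 → r_n = 276.5 kN.
R_n = 1 × 138.2 + 4 × 276.5 = 1244 kN.
Design strength φR_n = 0.75 × 1244 = 933 kN.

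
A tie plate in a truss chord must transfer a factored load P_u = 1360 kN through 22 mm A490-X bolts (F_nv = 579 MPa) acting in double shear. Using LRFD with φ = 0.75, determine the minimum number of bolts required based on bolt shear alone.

A_b = π·22²/4 = 380.1 mm².
Per-bolt design strength φR_n = 0.75 × 579 × 380.1 × 2 / 1000 = 330.1 kN.
n ≥ 1360 / 330.1 = 4.119 → use 5 bolts.

5 bolts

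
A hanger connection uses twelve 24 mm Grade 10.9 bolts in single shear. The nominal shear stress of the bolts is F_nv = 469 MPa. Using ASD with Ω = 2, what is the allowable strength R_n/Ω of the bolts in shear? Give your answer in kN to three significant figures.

A_b = π × 24² / 4 = 452.4 mm².
R_n = F_nv · A_b · n · n_s = 469 × 452.4 × 12 × 1 / 1000 = 2546 kN.
Allowable strength R_n/Ω = 2546 / 2 = 1270 kN.

1270 kN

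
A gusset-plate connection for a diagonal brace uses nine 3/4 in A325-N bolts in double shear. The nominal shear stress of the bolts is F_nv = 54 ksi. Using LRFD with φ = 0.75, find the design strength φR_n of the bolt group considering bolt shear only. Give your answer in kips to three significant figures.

322 kips

A_b = π × 0.75² / 4 = 0.4418 in².
R_n = F_nv · A_b · n · n_s = 54 × 0.4418 × 9 × 2 = 429.4 kips.
Design strength φR_n = 0.75 × 429.4 = 322 kips.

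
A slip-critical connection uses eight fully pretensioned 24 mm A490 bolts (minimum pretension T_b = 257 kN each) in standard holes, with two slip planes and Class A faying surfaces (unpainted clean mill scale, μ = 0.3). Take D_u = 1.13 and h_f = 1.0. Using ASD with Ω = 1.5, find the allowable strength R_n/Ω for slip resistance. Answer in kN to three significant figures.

929 kN

R_n = μ · D_u · h_f · T_b · n_s · n_b = 0.3 × 1.13 × 1.0 × 257 × 2 × 8 = 1394 kN.
Allowable strength R_n/Ω = 1394 / 1.5 = 929 kN.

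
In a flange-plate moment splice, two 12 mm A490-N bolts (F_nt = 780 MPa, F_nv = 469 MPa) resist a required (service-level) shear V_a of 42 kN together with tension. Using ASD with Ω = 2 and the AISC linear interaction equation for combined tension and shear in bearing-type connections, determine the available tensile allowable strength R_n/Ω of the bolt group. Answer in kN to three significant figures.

A_b = π·12²/4 = 113.1 mm²; f_rv = 42 × 1000 / (2 × 113.1) = 185.7 MPa.
F'_nt = 1.3 F_nt − (Ω F_nt / F_nv) f_rv = 1.3·780 − (2·780/469)·185.7 = 396.4 MPa, capped at F_nt → F'_nt = 396.4 MPa.
R_n = F'_nt · A_b · n = 396.4 × 113.1 × 2 / 1000 = 89.66 kN.
Allowable strength R_n/Ω = 89.66 / 2 = 44.8 kN.

44.8 kN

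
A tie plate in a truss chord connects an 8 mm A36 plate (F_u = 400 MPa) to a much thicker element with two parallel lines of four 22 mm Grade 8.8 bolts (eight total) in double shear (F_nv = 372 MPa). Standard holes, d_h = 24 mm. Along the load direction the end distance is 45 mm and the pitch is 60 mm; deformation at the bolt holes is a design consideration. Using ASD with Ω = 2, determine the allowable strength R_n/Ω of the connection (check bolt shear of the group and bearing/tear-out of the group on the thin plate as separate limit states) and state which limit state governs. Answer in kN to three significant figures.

541 kN (bearing governs)

Bolt shear: A_b = π·22²/4 = 380.1 mm²; R_n = 372 × 380.1 × 8 × 2 / 1000 = 2263 kN → 2263 / 2 = 1130 kN.
Bearing (1.2 l_c t F_u ≤ 2.4 d t F_u): upper limit = 2.4·22·8·400 / 1000 = 169 kN.
  Edge l_c = 45 − 24/2 = 33 → r_n = 126.7 kN; interior l_c = 60 − 24 = 36 → r_n = 138.2 kN.
  R_n,bearing = 2·126.7 + 6·138.2 = 1083 kN → 1083 / 2 = 541 kN.
Bearing governs: 541 kN.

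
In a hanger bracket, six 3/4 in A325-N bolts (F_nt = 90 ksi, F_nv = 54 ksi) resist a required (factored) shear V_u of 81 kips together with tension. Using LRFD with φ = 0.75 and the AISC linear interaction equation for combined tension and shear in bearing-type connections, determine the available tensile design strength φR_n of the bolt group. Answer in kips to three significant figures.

97.6 kips

A_b = π·0.75²/4 = 0.4418 in²; f_rv = 81 / (6 × 0.4418) = 30.56 ksi.
F'_nt = 1.3 F_nt − (F_nt / φF_nv) f_rv = 1.3·90 − (90/(0.75·54))·30.56 = 49.09 ksi, capped at F_nt → F'_nt = 49.09 ksi.
R_n = F'_nt · A_b · n = 49.09 × 0.4418 × 6 = 130.1 kips.
Design strength φR_n = 0.75 × 130.1 = 97.6 kips.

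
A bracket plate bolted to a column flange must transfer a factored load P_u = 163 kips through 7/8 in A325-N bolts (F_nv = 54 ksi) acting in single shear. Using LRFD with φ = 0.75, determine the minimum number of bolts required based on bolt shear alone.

7 bolts

A_b = π·0.875²/4 = 0.6013 in².
Per-bolt design strength φR_n = 0.75 × 54 × 0.6013 × 1 = 24.35 kips.
n ≥ 163 / 24.35 = 6.693 → use 7 bolts.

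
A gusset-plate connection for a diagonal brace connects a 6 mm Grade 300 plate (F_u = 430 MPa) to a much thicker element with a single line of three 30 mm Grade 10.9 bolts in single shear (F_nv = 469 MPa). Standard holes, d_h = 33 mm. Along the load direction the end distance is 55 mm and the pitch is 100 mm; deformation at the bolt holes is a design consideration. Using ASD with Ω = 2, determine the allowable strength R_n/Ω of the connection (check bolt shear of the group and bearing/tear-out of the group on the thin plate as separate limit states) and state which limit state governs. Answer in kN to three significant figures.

Bolt shear: A_b = π·30²/4 = 706.9 mm²; R_n = 469 × 706.9 × 3 × 1 / 1000 = 994.5 kN → 994.5 / 2 = 497 kN.
Bearing (1.2 l_c t F_u ≤ 2.4 d t F_u): upper limit = 2.4·30·6·430 / 1000 = 185.8 kN.
  Edge l_c = 55 − 33/2 = 38.5 → r_n = 119.2 kN; interior l_c = 100 − 33 = 67 → r_n = 185.8 kN.
  R_n,bearing = 1·119.2 + 2·185.8 = 490.7 kN → 490.7 / 2 = 245 kN.
Bearing governs: 245 kN.

245 kN (bearing governs)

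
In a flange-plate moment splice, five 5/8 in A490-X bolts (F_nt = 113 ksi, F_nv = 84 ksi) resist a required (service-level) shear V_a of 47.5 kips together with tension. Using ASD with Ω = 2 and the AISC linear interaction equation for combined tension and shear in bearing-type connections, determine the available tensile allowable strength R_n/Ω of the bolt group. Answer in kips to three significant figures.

48.8 kips

A_b = π·0.625²/4 = 0.3068 in²; f_rv = 47.5 / (5 × 0.3068) = 30.97 ksi.
F'_nt = 1.3 F_nt − (Ω F_nt / F_nv) f_rv = 1.3·113 − (2·113/84)·30.97 = 63.59 ksi, capped at F_nt → F'_nt = 63.59 ksi.
R_n = F'_nt · A_b · n = 63.59 × 0.3068 × 5 = 97.54 kips.
Allowable strength R_n/Ω = 97.54 / 2 = 48.8 kips.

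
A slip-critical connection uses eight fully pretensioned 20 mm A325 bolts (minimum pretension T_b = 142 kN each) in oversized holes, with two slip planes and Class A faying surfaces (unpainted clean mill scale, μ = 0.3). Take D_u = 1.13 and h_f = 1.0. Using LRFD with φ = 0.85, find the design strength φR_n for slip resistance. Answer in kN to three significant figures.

655 kN

R_n = μ · D_u · h_f · T_b · n_s · n_b = 0.3 × 1.13 × 1.0 × 142 × 2 × 8 = 770.2 kN.
Design strength φR_n = 0.85 × 770.2 = 655 kN.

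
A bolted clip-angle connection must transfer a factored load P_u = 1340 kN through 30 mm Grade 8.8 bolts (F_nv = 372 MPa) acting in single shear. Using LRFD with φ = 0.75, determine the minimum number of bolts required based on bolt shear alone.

A_b = π·30²/4 = 706.9 mm².
Per-bolt design strength φR_n = 0.75 × 372 × 706.9 × 1 / 1000 = 197.2 kN.
n ≥ 1340 / 197.2 = 6.795 → use 7 bolts.

7 bolts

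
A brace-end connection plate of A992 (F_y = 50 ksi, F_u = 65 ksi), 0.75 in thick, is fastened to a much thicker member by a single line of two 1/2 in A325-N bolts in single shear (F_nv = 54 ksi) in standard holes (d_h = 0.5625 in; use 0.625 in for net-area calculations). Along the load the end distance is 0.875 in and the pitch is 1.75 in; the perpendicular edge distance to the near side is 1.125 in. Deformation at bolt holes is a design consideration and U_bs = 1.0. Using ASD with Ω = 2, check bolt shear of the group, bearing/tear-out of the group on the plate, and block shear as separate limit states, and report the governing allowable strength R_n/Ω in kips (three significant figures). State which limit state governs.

10.6 kips (bolt shear governs)

Bolt shear: A_b = π·0.5²/4 = 0.1963 in²; R_n = 54 × 0.1963 × 2 × 1 = 21.21 kips → 21.21 / 2 = 10.6 kips.
Bearing: edge l_c = 0.5938, r_n = 34.73 kips; interior l_c = 1.188, r_n = 58.5 kips; R_n = 34.73 + 1·58.5 = 93.23 kips → 46.6 kips.
Block shear: A_gv = 1.969, A_nv = 1.266, A_nt = 0.6094 in²; R_n = min(0.6F_uA_nv, 0.6F_yA_gv) + U_bs·F_u·A_nt = 88.97 kips → 44.5 kips.
Bolt shear governs: 10.6 kips.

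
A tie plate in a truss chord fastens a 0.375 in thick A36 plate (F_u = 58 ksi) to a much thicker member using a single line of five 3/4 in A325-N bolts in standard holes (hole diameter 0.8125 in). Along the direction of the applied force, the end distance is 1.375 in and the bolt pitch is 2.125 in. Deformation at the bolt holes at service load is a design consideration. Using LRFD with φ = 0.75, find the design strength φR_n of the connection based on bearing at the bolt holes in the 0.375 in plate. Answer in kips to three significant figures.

Per bolt r_n = 1.2 l_c t F_u ≤ 2.4 d t F_u; upper limit = 2.4 × 0.75 × 0.375 × 58 = 39.15 kips.
Edge bolt: l_c = 1.375 − 0.8125/2 = 0.9688 in → 1.2 × 0.9688 × 0.375 × 58 = 25.28 → r_n = 25.28 kips.
Interior bolts: l_c = 2.125 − 0.8125 = 1.312 in → 1.2 × 1.312 × 0.375 × 58 = 34.26 → r_n = 34.26 kips.
R_n = 1 × 25.28 + 4 × 34.26 = 162.3 kips.
Design strength φR_n = 0.75 × 162.3 = 122 kips.

122 kips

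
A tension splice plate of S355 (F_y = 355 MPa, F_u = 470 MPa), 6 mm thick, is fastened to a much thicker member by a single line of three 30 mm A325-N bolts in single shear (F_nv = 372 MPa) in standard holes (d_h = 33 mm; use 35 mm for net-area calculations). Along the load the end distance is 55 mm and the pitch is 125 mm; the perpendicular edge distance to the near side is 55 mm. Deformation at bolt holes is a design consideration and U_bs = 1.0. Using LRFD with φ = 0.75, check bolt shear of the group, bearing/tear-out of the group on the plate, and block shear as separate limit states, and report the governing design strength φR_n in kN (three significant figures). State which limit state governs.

355 kN (block shear governs)

Bolt shear: A_b = π·30²/4 = 706.9 mm²; R_n = 372 × 706.9 × 3 × 1 / 1000 = 788.9 kN → 0.75 × 788.9 = 592 kN.
Bearing: edge l_c = 38.5, r_n = 130.3 kN; interior l_c = 92, r_n = 203 kN; R_n = 130.3 + 2·203 = 536.4 kN → 402 kN.
Block shear: A_gv = 1830, A_nv = 1305, A_nt = 225 mm²; R_n = min(0.6F_uA_nv, 0.6F_yA_gv) + U_bs·F_u·A_nt = 473.8 kN → 355 kN.
Block shear governs: 355 kN.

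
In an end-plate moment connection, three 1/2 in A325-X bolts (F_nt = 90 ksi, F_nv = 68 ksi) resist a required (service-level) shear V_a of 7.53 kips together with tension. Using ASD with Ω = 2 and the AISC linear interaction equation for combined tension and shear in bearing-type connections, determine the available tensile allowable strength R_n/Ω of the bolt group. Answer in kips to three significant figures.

A_b = π·0.5²/4 = 0.1963 in²; f_rv = 7.53 / (3 × 0.1963) = 12.78 ksi.
F'_nt = 1.3 F_nt − (Ω F_nt / F_nv) f_rv = 1.3·90 − (2·90/68)·12.78 = 83.16 ksi, capped at F_nt → F'_nt = 83.16 ksi.
R_n = F'_nt · A_b · n = 83.16 × 0.1963 × 3 = 48.99 kips.
Allowable strength R_n/Ω = 48.99 / 2 = 24.5 kips.

24.5 kips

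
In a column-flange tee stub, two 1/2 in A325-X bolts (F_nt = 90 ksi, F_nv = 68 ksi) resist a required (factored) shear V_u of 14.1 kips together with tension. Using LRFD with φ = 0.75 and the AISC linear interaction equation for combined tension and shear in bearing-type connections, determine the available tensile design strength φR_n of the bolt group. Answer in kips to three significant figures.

15.8 kips

A_b = π·0.5²/4 = 0.1963 in²; f_rv = 14.1 / (2 × 0.1963) = 35.91 ksi.
F'_nt = 1.3 F_nt − (F_nt / φF_nv) f_rv = 1.3·90 − (90/(0.75·68))·35.91 = 53.64 ksi, capped at F_nt → F'_nt = 53.64 ksi.
R_n = F'_nt · A_b · n = 53.64 × 0.1963 × 2 = 21.06 kips.
Design strength φR_n = 0.75 × 21.06 = 15.8 kips.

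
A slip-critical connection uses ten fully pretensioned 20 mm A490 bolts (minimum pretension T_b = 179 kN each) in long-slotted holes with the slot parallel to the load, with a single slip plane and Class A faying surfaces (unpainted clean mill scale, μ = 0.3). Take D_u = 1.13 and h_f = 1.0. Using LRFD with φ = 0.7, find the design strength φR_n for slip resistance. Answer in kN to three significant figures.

R_n = μ · D_u · h_f · T_b · n_s · n_b = 0.3 × 1.13 × 1.0 × 179 × 1 × 10 = 606.8 kN.
Design strength φR_n = 0.7 × 606.8 = 425 kN.

425 kN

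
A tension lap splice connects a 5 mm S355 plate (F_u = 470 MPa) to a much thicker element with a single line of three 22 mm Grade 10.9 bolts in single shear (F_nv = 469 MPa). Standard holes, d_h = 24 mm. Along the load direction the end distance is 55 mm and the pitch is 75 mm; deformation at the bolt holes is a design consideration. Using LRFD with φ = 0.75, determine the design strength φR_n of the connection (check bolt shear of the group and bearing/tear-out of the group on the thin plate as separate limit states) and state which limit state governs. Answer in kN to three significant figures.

Bolt shear: A_b = π·22²/4 = 380.1 mm²; R_n = 469 × 380.1 × 3 × 1 / 1000 = 534.8 kN → 0.75 × 534.8 = 401 kN.
Bearing (1.2 l_c t F_u ≤ 2.4 d t F_u): upper limit = 2.4·22·5·470 / 1000 = 124.1 kN.
  Edge l_c = 55 − 24/2 = 43 → r_n = 121.3 kN; interior l_c = 75 − 24 = 51 → r_n = 124.1 kN.
  R_n,bearing = 1·121.3 + 2·124.1 = 369.4 kN → 0.75 × 369.4 = 277 kN.
Bearing governs: 277 kN.

277 kN (bearing governs)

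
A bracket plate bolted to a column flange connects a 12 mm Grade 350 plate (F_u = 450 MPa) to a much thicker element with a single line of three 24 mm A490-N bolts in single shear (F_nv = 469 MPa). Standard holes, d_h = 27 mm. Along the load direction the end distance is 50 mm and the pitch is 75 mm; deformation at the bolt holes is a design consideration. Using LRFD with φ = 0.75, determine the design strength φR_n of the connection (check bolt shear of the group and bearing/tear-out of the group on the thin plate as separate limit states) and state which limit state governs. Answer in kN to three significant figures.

477 kN (bolt shear governs)

Bolt shear: A_b = π·24²/4 = 452.4 mm²; R_n = 469 × 452.4 × 3 × 1 / 1000 = 636.5 kN → 0.75 × 636.5 = 477 kN.
Bearing (1.2 l_c t F_u ≤ 2.4 d t F_u): upper limit = 2.4·24·12·450 / 1000 = 311 kN.
  Edge l_c = 50 − 27/2 = 36.5 → r_n = 236.5 kN; interior l_c = 75 − 27 = 48 → r_n = 311 kN.
  R_n,bearing = 1·236.5 + 2·311 = 858.6 kN → 0.75 × 858.6 = 644 kN.
Bolt shear governs: 477 kN.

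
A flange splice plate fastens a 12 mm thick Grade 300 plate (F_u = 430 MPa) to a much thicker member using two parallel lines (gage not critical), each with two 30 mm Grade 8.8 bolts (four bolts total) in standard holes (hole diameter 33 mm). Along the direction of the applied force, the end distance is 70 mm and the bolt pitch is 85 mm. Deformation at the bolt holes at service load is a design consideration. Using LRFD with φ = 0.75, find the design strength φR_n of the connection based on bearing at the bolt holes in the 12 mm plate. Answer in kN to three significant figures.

Per bolt r_n = 1.2 l_c t F_u ≤ 2.4 d t F_u; upper limit = 2.4 × 30 × 12 × 430 / 1000 = 371.5 kN.
Edge bolt: l_c = 70 − 33/2 = 53.5 mm → 1.2 × 53.5 × 12 × 430 / 1000 = 331.3 → r_n = 331.3 kN.
Interior bolts: l_c = 85 − 33 = 52 mm → 1.2 × 52 × 12 × 430 / 1000 = 322 → r_n = 322 kN.
R_n = 2 × 331.3 + 2 × 322 = 1307 kN.
Design strength φR_n = 0.75 × 1307 = 980 kN.

980 kN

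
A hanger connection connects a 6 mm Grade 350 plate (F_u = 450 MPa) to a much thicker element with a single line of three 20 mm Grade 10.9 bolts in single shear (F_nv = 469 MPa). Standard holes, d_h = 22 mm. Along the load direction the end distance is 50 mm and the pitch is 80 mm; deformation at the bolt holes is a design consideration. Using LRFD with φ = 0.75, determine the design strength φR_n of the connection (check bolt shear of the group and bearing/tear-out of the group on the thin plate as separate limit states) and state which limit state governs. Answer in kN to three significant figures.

Bolt shear: A_b = π·20²/4 = 314.2 mm²; R_n = 469 × 314.2 × 3 × 1 / 1000 = 442 kN → 0.75 × 442 = 332 kN.
Bearing (1.2 l_c t F_u ≤ 2.4 d t F_u): upper limit = 2.4·20·6·450 / 1000 = 129.6 kN.
  Edge l_c = 50 − 22/2 = 39 → r_n = 126.4 kN; interior l_c = 80 − 22 = 58 → r_n = 129.6 kN.
  R_n,bearing = 1·126.4 + 2·129.6 = 385.6 kN → 0.75 × 385.6 = 289 kN.
Bearing governs: 289 kN.

289 kN (bearing governs)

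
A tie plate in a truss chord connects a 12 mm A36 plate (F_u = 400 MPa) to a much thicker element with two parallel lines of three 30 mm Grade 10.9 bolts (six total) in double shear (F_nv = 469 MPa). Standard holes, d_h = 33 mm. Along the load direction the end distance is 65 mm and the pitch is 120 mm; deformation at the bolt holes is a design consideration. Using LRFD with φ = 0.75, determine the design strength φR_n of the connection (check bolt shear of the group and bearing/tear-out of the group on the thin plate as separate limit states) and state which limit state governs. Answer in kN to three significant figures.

1460 kN (bearing governs)

Bolt shear: A_b = π·30²/4 = 706.9 mm²; R_n = 469 × 706.9 × 6 × 2 / 1000 = 3978 kN → 0.75 × 3978 = 2980 kN.
Bearing (1.2 l_c t F_u ≤ 2.4 d t F_u): upper limit = 2.4·30·12·400 / 1000 = 345.6 kN.
  Edge l_c = 65 − 33/2 = 48.5 → r_n = 279.4 kN; interior l_c = 120 − 33 = 87 → r_n = 345.6 kN.
  R_n,bearing = 2·279.4 + 4·345.6 = 1941 kN → 0.75 × 1941 = 1460 kN.
Bearing governs: 1460 kN.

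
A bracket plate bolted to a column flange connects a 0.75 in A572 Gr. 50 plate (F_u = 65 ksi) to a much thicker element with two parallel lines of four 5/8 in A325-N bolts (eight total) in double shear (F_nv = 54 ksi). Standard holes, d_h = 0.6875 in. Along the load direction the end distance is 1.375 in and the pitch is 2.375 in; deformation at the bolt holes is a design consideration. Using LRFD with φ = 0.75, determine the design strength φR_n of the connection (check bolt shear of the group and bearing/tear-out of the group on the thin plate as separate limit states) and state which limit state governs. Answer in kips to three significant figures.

Bolt shear: A_b = π·0.625²/4 = 0.3068 in²; R_n = 54 × 0.3068 × 8 × 2 = 265.1 kips → 0.75 × 265.1 = 199 kips.
Bearing (1.2 l_c t F_u ≤ 2.4 d t F_u): upper limit = 2.4·0.625·0.75·65 = 73.12 kips.
  Edge l_c = 1.375 − 0.6875/2 = 1.031 → r_n = 60.33 kips; interior l_c = 2.375 − 0.6875 = 1.688 → r_n = 73.12 kips.
  R_n,bearing = 2·60.33 + 6·73.12 = 559.4 kips → 0.75 × 559.4 = 420 kips.
Bolt shear governs: 199 kips.

199 kips (bolt shear governs)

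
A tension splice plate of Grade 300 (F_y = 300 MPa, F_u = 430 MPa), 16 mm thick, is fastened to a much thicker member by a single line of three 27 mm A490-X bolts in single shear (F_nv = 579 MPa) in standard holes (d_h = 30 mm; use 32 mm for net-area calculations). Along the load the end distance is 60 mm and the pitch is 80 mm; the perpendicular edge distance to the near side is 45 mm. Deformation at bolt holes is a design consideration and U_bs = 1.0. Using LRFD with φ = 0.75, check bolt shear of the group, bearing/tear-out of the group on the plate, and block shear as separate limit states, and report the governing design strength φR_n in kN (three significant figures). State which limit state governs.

583 kN (block shear governs)

Bolt shear: A_b = π·27²/4 = 572.6 mm²; R_n = 579 × 572.6 × 3 × 1 / 1000 = 994.5 kN → 0.75 × 994.5 = 746 kN.
Bearing: edge l_c = 45, r_n = 371.5 kN; interior l_c = 50, r_n = 412.8 kN; R_n = 371.5 + 2·412.8 = 1197 kN → 898 kN.
Block shear: A_gv = 3520, A_nv = 2240, A_nt = 464 mm²; R_n = min(0.6F_uA_nv, 0.6F_yA_gv) + U_bs·F_u·A_nt = 777.4 kN → 583 kN.
Block shear governs: 583 kN.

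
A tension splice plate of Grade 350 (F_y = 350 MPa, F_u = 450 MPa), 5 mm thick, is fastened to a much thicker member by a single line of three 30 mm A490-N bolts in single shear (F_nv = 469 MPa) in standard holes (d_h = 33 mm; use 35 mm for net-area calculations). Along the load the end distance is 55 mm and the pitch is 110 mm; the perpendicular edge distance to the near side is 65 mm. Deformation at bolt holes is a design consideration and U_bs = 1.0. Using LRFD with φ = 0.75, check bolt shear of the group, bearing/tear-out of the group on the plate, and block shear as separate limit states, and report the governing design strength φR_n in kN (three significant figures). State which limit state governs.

270 kN (block shear governs)

Bolt shear: A_b = π·30²/4 = 706.9 mm²; R_n = 469 × 706.9 × 3 × 1 / 1000 = 994.5 kN → 0.75 × 994.5 = 746 kN.
Bearing: edge l_c = 38.5, r_n = 103.9 kN; interior l_c = 77, r_n = 162 kN; R_n = 103.9 + 2·162 = 427.9 kN → 321 kN.
Block shear: A_gv = 1375, A_nv = 937.5, A_nt = 237.5 mm²; R_n = min(0.6F_uA_nv, 0.6F_yA_gv) + U_bs·F_u·A_nt = 360 kN → 270 kN.
Block shear governs: 270 kN.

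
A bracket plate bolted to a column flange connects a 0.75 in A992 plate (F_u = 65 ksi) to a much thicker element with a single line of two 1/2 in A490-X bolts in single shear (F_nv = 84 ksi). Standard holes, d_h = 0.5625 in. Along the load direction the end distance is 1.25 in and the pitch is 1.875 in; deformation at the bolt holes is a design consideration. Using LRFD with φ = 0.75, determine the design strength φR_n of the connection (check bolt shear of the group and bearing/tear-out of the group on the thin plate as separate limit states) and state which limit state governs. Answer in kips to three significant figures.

24.7 kips (bolt shear governs)

Bolt shear: A_b = π·0.5²/4 = 0.1963 in²; R_n = 84 × 0.1963 × 2 × 1 = 32.99 kips → 0.75 × 32.99 = 24.7 kips.
Bearing (1.2 l_c t F_u ≤ 2.4 d t F_u): upper limit = 2.4·0.5·0.75·65 = 58.5 kips.
  Edge l_c = 1.25 − 0.5625/2 = 0.9688 → r_n = 56.67 kips; interior l_c = 1.875 − 0.5625 = 1.312 → r_n = 58.5 kips.
  R_n,bearing = 1·56.67 + 1·58.5 = 115.2 kips → 0.75 × 115.2 = 86.4 kips.
Bolt shear governs: 24.7 kips.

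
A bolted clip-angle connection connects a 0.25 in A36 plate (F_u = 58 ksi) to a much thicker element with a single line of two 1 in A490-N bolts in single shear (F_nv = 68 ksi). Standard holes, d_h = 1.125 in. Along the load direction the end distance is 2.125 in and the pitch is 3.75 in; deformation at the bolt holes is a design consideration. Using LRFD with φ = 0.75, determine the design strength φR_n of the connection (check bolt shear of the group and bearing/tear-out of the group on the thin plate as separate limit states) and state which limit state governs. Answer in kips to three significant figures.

Bolt shear: A_b = π·1²/4 = 0.7854 in²; R_n = 68 × 0.7854 × 2 × 1 = 106.8 kips → 0.75 × 106.8 = 80.1 kips.
Bearing (1.2 l_c t F_u ≤ 2.4 d t F_u): upper limit = 2.4·1·0.25·58 = 34.8 kips.
  Edge l_c = 2.125 − 1.125/2 = 1.562 → r_n = 27.19 kips; interior l_c = 3.75 − 1.125 = 2.625 → r_n = 34.8 kips.
  R_n,bearing = 1·27.19 + 1·34.8 = 61.99 kips → 0.75 × 61.99 = 46.5 kips.
Bearing governs: 46.5 kips.

46.5 kips (bearing governs)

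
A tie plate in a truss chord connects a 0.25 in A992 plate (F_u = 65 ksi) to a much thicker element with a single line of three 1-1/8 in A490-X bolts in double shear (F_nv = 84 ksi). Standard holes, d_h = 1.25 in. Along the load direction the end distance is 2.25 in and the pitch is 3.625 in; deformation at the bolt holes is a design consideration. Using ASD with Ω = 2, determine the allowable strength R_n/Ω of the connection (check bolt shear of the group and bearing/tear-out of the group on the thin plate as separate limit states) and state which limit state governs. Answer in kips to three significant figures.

Bolt shear: A_b = π·1.125²/4 = 0.994 in²; R_n = 84 × 0.994 × 3 × 2 = 501 kips → 501 / 2 = 250 kips.
Bearing (1.2 l_c t F_u ≤ 2.4 d t F_u): upper limit = 2.4·1.125·0.25·65 = 43.87 kips.
  Edge l_c = 2.25 − 1.25/2 = 1.625 → r_n = 31.69 kips; interior l_c = 3.625 − 1.25 = 2.375 → r_n = 43.87 kips.
  R_n,bearing = 1·31.69 + 2·43.87 = 119.4 kips → 119.4 / 2 = 59.7 kips.
Bearing governs: 59.7 kips.

59.7 kips (bearing governs)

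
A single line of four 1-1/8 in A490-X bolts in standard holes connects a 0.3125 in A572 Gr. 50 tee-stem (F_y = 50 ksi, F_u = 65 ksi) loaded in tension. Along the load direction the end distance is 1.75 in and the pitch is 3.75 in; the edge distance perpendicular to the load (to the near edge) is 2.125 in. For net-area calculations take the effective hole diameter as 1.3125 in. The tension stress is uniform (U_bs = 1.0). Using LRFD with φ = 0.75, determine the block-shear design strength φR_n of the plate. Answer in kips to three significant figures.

99.2 kips

Shear plane L_v = 1.75 + 3·3.75 = 13 in; A_gv = 13 × 0.3125 = 4.062 in².
A_nv = (13 − 3.5·1.3125) × 0.3125 = 2.627 in².
A_nt = (2.125 − 0.5·1.3125) × 0.3125 = 0.459 in².
0.6 F_u A_nv = 102.5 kips; 0.6 F_y A_gv = 121.9 kips → shear rupture governs the shear term.
R_n = 102.5 + 1.0 × 65 × 0.459 = 132.3 kips.
Design strength φR_n = 0.75 × 132.3 = 99.2 kips.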